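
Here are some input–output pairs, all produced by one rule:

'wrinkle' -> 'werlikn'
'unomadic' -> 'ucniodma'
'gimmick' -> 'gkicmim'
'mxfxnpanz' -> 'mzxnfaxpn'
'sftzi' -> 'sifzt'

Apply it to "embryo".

eomybr

Rule — take characters alternately from the front and the back (1st, last, 2nd, 2nd-last, ...).
So "embryo" becomes "eomybr".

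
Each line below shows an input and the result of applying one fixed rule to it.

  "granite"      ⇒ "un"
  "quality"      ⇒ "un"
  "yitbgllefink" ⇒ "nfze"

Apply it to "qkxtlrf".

rl

Rule — keep one character in every 3, starting at position 3 (positions 3rd, 6th, 9th, ...), then shift every letter 6 places backward in the alphabet (wrapping around).
For "qkxtlrf", step one produces "xr"; step two turns that into "rl".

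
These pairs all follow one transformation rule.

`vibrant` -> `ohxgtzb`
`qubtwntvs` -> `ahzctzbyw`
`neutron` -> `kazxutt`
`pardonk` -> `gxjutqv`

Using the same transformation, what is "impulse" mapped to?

The pattern: move the first character to the end, then shift every letter 6 places forward in the alphabet (wrapping around).
On "impulse" that produces "svaryko".

svaryko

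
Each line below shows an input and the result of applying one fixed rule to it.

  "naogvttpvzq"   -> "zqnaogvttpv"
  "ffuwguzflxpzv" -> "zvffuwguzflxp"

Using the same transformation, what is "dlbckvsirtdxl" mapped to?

Rule — move the last 2 characters to the front (rotate right by 2).
Doing the same to "dlbckvsirtdxl": "xldlbckvsirtd".

xldlbckvsirtd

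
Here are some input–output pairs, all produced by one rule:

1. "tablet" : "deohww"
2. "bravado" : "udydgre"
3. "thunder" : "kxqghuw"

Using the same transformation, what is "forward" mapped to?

ruzdugi

In each case the input is transformed by: shift every letter 3 places forward in the alphabet (wrapping around), then move the first character to the end.
Doing the same to "forward": "ruzdugi".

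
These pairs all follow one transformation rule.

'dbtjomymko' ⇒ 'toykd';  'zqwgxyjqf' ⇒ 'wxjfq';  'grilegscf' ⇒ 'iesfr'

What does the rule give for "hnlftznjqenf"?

ltnqnh

Rule — move the first 2 characters to the end (rotate left by 2), then keep every other character starting from the first (positions 1st, 3rd, 5th, ...).
"hnlftznjqenf" → "lftznjqenfhn" → "ltnqnh".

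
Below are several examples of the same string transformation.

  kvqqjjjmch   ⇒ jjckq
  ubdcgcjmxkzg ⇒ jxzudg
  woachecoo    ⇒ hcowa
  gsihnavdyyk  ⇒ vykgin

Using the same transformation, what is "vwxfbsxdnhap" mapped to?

The pattern: keep every other character starting from the first (positions 1st, 3rd, 5th, ...), then move the last 3 characters to the front (rotate right by 3).
Applying both steps to "vwxfbsxdnhap": "vxbxna", then "xnavxb".

xnavxb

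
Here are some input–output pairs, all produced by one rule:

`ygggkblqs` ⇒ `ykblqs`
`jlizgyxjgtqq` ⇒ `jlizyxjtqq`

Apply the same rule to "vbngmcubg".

vbnmcub

The pattern: remove every "g".
So "vbngmcubg" becomes "vbnmcub".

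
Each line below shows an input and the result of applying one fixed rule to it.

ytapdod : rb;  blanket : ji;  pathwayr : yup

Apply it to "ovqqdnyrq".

tbp

Rule — shift every letter 2 places backward in the alphabet (wrapping around), then keep one character in every 3, starting at position 2 (positions 2nd, 5th, 8th, ...).
"ovqqdnyrq" → "mtooblwpo" → "tbp".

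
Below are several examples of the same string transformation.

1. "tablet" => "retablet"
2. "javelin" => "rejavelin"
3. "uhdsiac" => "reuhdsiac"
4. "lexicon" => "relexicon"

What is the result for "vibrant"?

Each output is the input with this applied: prepend "re".
On "vibrant" that produces "revibrant".

revibrant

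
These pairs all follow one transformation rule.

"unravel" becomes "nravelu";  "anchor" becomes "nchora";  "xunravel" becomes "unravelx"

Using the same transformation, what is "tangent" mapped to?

The pattern: move the first character to the end.
So "tangent" becomes "angentt".

angentt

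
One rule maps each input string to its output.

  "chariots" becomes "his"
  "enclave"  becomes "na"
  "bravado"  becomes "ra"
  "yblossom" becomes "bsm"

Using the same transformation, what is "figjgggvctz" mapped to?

The pattern: keep one character in every 3, starting at position 2 (positions 2nd, 5th, 8th, ...).
"figjgggvctz" → "igvz".

igvz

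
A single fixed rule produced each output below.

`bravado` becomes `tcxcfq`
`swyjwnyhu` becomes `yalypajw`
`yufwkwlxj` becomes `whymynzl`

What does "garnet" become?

In each case the input is transformed by: shift every letter 2 places forward in the alphabet (wrapping around), then delete the first character.
For "garnet" the result is "ctpgv".

ctpgv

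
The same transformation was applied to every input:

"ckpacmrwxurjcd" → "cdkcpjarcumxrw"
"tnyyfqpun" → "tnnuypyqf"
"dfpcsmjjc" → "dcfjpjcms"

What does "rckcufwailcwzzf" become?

rfczkzcwucflwia

The rule is to take characters alternately from the front and the back (1st, last, 2nd, 2nd-last, ...).
On "rckcufwailcwzzf" that produces "rfczkzcwucflwia".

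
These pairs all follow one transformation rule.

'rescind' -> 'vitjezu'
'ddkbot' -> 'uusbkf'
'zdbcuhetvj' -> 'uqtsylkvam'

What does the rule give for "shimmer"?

yjdzvdi

In each case the input is transformed by: swap each adjacent pair of characters (1↔2, 3↔4, ...), then shift every letter 9 places backward in the alphabet (wrapping around).
Applying both steps to "shimmer": "hsmiemr", then "yjdzvdi".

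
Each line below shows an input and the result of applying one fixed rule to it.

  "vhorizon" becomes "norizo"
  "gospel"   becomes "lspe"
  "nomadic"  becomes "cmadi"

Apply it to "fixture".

The rule is to delete the first 2 characters, then move the last character to the front.
"fixture" → "xture" → "extur".

extur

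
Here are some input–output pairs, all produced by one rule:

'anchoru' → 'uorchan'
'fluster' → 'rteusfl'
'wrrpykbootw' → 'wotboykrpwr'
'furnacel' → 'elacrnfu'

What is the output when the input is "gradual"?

luaadgr

Each output is the input with this applied: swap each adjacent pair of characters (1↔2, 3↔4, ...), then reverse the string.
On "gradual": the first step gives "rgdaaul", and the second then gives "luaadgr".
(Check on "fluster": → "lfsuetr" → "rteusfl" ✓)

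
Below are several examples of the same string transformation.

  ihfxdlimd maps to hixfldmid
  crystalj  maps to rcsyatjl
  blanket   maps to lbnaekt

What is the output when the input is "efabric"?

febairc

The pattern: swap each adjacent pair of characters (1↔2, 3↔4, ...).
So "efabric" becomes "febairc".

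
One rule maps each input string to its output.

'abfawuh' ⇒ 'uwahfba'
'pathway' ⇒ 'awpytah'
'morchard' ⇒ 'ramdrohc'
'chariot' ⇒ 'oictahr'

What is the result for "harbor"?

obhrra

What's happening: move the last 3 characters to the front (rotate right by 3), then swap each adjacent pair of characters (1↔2, 3↔4, ...).
Applying that to "harbor" gives "obhrra".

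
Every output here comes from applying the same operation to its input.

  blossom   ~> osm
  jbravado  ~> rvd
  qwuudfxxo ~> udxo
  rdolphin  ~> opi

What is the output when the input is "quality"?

The transformation: delete the first 2 characters, then keep every other character starting from the first (positions 1st, 3rd, 5th, ...).
Working it through for "quality": intermediate "ality", final "aiy".

aiy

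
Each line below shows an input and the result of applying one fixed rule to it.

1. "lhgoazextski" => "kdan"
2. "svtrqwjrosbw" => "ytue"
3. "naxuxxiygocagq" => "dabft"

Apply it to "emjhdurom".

The transformation: shift every letter 3 places forward in the alphabet (wrapping around), then keep one character in every 3, starting at position 2 (positions 2nd, 5th, 8th, ...).
For "emjhdurom", step one produces "hpmkgxurp"; step two turns that into "pgr".

pgr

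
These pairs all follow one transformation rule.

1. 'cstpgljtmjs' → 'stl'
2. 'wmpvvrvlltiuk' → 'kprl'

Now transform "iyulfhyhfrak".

kuhf

The rule is to move the last 3 characters to the front (rotate right by 3), then keep one character in every 3, starting at position 3 (positions 3rd, 6th, 9th, ...).
So "iyulfhyhfrak" becomes "kuhf".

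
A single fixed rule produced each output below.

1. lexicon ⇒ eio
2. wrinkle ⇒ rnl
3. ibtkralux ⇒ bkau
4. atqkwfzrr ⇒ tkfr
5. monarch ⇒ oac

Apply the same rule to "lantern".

The rule is to keep every other character starting from the second (positions 2nd, 4th, 6th, ...).
For "lantern" the result is "atr".

atr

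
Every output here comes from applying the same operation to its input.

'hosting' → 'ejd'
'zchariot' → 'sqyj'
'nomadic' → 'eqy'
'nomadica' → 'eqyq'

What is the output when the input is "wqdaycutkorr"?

gqsjeh

The pattern: shift every letter 10 places backward in the alphabet (wrapping around), then keep every other character starting from the second (positions 2nd, 4th, 6th, ...).
Working it through for "wqdaycutkorr": intermediate "mgtqoskjaehh", final "gqsjeh".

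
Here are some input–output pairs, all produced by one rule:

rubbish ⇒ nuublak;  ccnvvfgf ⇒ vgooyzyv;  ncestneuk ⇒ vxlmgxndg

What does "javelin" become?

toxebgc

What's happening: move the first character to the end, then shift every letter 7 places backward in the alphabet (wrapping around).
Working it through for "javelin": intermediate "avelinj", final "toxebgc".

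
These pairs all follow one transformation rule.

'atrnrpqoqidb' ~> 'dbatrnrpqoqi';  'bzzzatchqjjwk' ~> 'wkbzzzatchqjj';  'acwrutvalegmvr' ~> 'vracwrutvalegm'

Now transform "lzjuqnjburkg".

The rule is to move the last 2 characters to the front (rotate right by 2).
Doing the same to "lzjuqnjburkg": "kglzjuqnjbur".

kglzjuqnjbur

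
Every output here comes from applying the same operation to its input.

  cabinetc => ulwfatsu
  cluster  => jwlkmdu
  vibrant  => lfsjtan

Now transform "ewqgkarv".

njscyiow

Rule — reverse the string, then shift every letter 8 places backward in the alphabet (wrapping around).
"ewqgkarv" → "vrakgqwe" → "njscyiow".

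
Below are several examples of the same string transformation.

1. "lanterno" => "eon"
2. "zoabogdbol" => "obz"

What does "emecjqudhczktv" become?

jdzve

What's happening: move the first 3 characters to the end (rotate left by 3), then keep one character in every 3, starting at position 2 (positions 2nd, 5th, 8th, ...).
"emecjqudhczktv" → "cjqudhczktveme" → "jdzve".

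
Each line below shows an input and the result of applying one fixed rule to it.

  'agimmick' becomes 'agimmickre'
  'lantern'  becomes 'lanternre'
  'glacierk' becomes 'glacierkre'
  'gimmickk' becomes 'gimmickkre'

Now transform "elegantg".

elegantgre

The rule is to append "re".
"elegantg" → "elegantgre".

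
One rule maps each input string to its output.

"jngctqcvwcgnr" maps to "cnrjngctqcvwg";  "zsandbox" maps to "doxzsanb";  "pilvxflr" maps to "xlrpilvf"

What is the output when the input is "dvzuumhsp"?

mspdvzuuh

The pattern: move the last 3 characters to the front (rotate right by 3), then swap the first and last characters.
"dvzuumhsp" → "hspdvzuum" → "mspdvzuuh".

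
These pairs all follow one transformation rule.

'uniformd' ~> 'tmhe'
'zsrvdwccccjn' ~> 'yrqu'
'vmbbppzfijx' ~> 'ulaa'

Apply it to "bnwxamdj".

The transformation: shift every letter 1 place backward in the alphabet (wrapping around), then keep only the first 4 characters.
"bnwxamdj" → "amvwzlci" → "amvw".

amvw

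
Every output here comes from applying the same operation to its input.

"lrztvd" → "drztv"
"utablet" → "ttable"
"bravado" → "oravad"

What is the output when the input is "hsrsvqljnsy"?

In each case the input is transformed by: delete the first character, then move the last character to the front.
Working it through for "hsrsvqljnsy": intermediate "srsvqljnsy", final "ysrsvqljns".

ysrsvqljns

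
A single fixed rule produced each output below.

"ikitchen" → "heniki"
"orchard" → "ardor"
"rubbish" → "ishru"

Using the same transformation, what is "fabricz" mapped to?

iczfa

The rule is to move the last 3 characters to the front (rotate right by 3), then delete the last 2 characters.
Working it through for "fabricz": intermediate "iczfabr", final "iczfa".
(Check on "orchard": → "ardorch" → "ardor" ✓)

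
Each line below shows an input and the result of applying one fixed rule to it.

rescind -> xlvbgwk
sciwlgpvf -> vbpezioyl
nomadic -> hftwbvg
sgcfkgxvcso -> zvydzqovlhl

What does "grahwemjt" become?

ktapxfcmz

The rule is to shift every letter 7 places backward in the alphabet (wrapping around), then move the first character to the end.
Applying that to "grahwemjt" gives "ktapxfcmz".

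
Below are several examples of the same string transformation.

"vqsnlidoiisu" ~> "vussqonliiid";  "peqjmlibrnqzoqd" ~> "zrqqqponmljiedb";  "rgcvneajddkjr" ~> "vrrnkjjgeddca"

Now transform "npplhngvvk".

vvppnnlkhg

Looking at the pairs, the operation is to sort the characters into reverse alphabetical order.
For "npplhngvvk" the result is "vvppnnlkhg".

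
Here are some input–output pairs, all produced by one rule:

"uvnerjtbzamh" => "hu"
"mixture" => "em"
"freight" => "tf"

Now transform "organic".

co

What's happening: move the last character to the front, then keep only the first 2 characters.
Applying both steps to "organic": "corgani", then "co".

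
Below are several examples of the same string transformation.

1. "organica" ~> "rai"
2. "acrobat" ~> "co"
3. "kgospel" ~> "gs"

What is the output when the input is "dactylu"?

at

Looking at the pairs, the operation is to delete the last 2 characters, then keep every other character starting from the second (positions 2nd, 4th, 6th, ...).
Applying both steps to "dactylu": "dacty", then "at".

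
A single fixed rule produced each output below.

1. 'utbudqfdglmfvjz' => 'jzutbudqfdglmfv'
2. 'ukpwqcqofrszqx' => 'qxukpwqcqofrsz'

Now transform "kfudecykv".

kvkfudecy

In each case the input is transformed by: move the last 2 characters to the front (rotate right by 2).
Doing the same to "kfudecykv": "kvkfudecy".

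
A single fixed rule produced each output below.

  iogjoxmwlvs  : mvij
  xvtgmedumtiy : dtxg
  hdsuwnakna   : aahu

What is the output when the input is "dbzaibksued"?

Each output is the input with this applied: keep one character in every 3, starting at position 1 (positions 1st, 4th, 7th, ...), then move the first 2 characters to the end (rotate left by 2).
Applying that to "dbzaibksued" gives "keda".

keda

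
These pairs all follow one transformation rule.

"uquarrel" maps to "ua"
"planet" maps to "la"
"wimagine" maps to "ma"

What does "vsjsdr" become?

In each case the input is transformed by: swap the front and back halves of the string, then keep only the last 2 characters.
Applying both steps to "vsjsdr": "sdrvsj", then "sj".

sj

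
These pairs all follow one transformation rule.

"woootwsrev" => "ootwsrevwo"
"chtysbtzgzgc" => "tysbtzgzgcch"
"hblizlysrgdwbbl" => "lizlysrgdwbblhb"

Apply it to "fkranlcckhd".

What's happening: move the first 2 characters to the end (rotate left by 2).
Doing the same to "fkranlcckhd": "ranlcckhdfk".

ranlcckhdfk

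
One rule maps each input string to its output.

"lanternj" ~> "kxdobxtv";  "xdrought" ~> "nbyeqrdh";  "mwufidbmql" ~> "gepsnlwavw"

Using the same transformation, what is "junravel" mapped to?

exbkfovt

The rule is to move the first character to the end, then shift every letter 10 places forward in the alphabet (wrapping around).
Applying both steps to "junravel": "unravelj", then "exbkfovt".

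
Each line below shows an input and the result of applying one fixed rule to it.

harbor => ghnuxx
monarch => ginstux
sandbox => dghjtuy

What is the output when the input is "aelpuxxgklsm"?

The rule is to shift every letter 6 places forward in the alphabet (wrapping around), then sort the characters into alphabetical order.
For "aelpuxxgklsm", step one produces "gkrvaddmqrys"; step two turns that into "addgkmqrrsvy".
(Check on "harbor": → "ngxhux" → "ghnuxx" ✓)

addgkmqrrsvy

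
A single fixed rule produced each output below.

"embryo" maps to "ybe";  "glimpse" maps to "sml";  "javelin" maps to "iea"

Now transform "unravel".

ean

The rule is to reverse the string, then keep every other character starting from the second (positions 2nd, 4th, 6th, ...).
Working it through for "unravel": intermediate "levarnu", final "ean".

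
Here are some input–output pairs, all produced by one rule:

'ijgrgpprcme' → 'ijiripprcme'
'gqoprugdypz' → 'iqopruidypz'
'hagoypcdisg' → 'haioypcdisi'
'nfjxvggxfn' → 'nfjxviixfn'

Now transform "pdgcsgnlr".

pdicsinlr

The pattern: replace every "g" with "i".
So "pdgcsgnlr" becomes "pdicsinlr".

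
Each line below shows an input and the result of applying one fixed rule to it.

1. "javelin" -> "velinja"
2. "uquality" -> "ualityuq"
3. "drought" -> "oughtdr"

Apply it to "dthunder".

Rule — move the first 2 characters to the end (rotate left by 2).
"dthunder" → "hunderdt".

hunderdt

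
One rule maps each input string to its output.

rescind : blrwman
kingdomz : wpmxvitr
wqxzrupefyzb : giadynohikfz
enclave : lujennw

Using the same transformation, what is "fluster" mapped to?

dbcnaou

The transformation: shift every letter 9 places forward in the alphabet (wrapping around), then move the first 2 characters to the end (rotate left by 2).
On "fluster": the first step gives "oudbcna", and the second then gives "dbcnaou".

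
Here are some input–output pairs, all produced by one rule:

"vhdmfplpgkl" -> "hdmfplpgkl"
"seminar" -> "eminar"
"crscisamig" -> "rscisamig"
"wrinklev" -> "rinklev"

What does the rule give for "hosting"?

Each output is the input with this applied: delete the first character.
For "hosting" the result is "osting".

osting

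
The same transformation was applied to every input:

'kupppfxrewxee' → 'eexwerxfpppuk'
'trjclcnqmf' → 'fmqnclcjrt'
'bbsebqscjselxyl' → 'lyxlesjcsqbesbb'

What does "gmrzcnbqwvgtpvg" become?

gvptgvwqbnczrmg

Looking at the pairs, the operation is to reverse the string.
On "gmrzcnbqwvgtpvg" that produces "gvptgvwqbnczrmg".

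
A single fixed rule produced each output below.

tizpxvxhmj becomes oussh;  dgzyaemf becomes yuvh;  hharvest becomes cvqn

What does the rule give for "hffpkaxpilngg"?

cafsdib

Each output is the input with this applied: shift every letter 5 places backward in the alphabet (wrapping around), then keep every other character starting from the first (positions 1st, 3rd, 5th, ...).
Starting from "hffpkaxpilngg": after the first operation, "caakfvskdgibb"; after the second, "cafsdib".
(Check on "tizpxvxhmj": → "oduksqsche" → "oussh" ✓)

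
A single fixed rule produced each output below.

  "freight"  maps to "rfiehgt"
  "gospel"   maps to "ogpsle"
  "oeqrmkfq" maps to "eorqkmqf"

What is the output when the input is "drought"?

Looking at the pairs, the operation is to swap each adjacent pair of characters (1↔2, 3↔4, ...).
Doing the same to "drought": "rduohgt".

rduohgt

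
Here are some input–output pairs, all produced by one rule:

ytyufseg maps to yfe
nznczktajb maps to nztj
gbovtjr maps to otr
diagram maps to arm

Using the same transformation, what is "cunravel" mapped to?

Each output is the input with this applied: keep every other character starting from the first (positions 1st, 3rd, 5th, ...), then delete the first character.
Starting from "cunravel": after the first operation, "cnae"; after the second, "nae".

nae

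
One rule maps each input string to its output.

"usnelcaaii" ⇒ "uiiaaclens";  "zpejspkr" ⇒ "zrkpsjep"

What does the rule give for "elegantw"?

ewtnagel

Each output is the input with this applied: move the first character to the end, then reverse the string.
Applying that to "elegantw" gives "ewtnagel".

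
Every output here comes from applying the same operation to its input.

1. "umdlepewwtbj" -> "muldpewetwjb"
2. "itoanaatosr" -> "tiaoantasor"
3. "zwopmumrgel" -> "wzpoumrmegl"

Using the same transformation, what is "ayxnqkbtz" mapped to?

yanxkqtbz

What's happening: swap each adjacent pair of characters (1↔2, 3↔4, ...).
"ayxnqkbtz" → "yanxkqtbz".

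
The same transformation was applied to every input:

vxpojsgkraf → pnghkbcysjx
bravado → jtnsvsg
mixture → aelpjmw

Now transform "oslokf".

kggdxc

Each output is the input with this applied: swap each adjacent pair of characters (1↔2, 3↔4, ...), then shift every letter 8 places backward in the alphabet (wrapping around).
Applying both steps to "oslokf": "soolfk", then "kggdxc".
(Check on "bravado": → "rbvadao" → "jtnsvsg" ✓)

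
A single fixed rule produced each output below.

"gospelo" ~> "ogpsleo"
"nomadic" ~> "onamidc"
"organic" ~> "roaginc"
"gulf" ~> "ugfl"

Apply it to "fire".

Each output is the input with this applied: swap each adjacent pair of characters (1↔2, 3↔4, ...).
"fire" → "ifer".

ifer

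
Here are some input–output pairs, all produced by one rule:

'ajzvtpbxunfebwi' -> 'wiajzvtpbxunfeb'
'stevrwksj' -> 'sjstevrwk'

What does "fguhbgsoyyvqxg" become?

xgfguhbgsoyyvq

Rule — move the last 2 characters to the front (rotate right by 2).
So "fguhbgsoyyvqxg" becomes "xgfguhbgsoyyvq".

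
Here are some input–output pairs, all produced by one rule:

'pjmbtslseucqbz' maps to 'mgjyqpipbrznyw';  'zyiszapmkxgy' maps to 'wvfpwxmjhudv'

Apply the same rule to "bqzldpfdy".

ynwiamcav

Looking at the pairs, the operation is to shift every letter 3 places backward in the alphabet (wrapping around).
"bqzldpfdy" → "ynwiamcav".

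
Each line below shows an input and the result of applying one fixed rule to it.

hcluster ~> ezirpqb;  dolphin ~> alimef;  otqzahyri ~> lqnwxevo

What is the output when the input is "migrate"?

jfdoxq

The transformation: shift every letter 3 places backward in the alphabet (wrapping around), then delete the last character.
Starting from "migrate": after the first operation, "jfdoxqb"; after the second, "jfdoxq".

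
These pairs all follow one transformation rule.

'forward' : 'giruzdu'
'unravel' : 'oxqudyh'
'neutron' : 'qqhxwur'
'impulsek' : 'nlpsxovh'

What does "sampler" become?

Each output is the input with this applied: shift every letter 3 places forward in the alphabet (wrapping around), then move the last character to the front.
So "sampler" becomes "uvdpsoh".

uvdpsoh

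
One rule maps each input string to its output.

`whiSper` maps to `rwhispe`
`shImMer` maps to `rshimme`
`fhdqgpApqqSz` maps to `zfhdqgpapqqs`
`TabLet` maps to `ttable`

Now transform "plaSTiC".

cplasti

The pattern: move the last character to the front, then convert every letter to lowercase.
"plaSTiC" → "cplasti".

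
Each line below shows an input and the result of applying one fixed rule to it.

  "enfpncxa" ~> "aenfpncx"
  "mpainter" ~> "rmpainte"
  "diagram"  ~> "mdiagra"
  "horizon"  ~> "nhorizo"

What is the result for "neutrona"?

aneutron

The rule is to move the last character to the front.
Applying that to "neutrona" gives "aneutron".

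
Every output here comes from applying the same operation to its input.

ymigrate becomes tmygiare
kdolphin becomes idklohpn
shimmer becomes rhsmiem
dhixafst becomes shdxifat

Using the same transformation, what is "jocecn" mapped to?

cojecn

The transformation: swap each adjacent pair of characters (1↔2, 3↔4, ...), then move the last character to the front.
On "jocecn": the first step gives "ojecnc", and the second then gives "cojecn".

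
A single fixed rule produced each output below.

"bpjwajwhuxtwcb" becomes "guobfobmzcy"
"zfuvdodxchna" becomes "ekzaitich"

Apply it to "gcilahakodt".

The pattern: shift every letter 5 places forward in the alphabet (wrapping around), then delete the last 3 characters.
On "gcilahakodt": the first step gives "lhnqfmfptiy", and the second then gives "lhnqfmfp".

lhnqfmfp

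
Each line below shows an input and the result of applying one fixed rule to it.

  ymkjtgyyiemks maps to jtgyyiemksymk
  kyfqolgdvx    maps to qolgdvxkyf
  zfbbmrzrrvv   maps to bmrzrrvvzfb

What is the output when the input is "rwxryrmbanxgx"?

ryrmbanxgxrwx

Each output is the input with this applied: move the first 3 characters to the end (rotate left by 3).
"rwxryrmbanxgx" → "ryrmbanxgxrwx".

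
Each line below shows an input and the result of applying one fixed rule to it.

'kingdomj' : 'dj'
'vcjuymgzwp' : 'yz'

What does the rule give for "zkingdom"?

Each output is the input with this applied: keep one character in every 3, starting at position 2 (positions 2nd, 5th, 8th, ...), then delete the first character.
On "zkingdom" that produces "gm".

gm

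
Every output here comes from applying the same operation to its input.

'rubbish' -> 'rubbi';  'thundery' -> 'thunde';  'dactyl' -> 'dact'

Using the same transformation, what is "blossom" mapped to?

The pattern: delete the last 2 characters.
Applying that to "blossom" gives "bloss".

bloss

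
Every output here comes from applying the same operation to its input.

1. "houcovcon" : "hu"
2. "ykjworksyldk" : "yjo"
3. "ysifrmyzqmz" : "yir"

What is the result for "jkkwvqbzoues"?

jkv

The pattern: keep every other character starting from the first (positions 1st, 3rd, 5th, ...), then delete the last 3 characters.
For "jkkwvqbzoues", step one produces "jkvboe"; step two turns that into "jkv".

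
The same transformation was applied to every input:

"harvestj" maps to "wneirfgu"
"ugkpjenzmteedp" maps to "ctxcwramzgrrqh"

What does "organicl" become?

The rule is to swap the first and last characters, then shift every letter 13 places forward in the alphabet (wrapping around) — i.e. ROT13.
Starting from "organicl": after the first operation, "lrganico"; after the second, "yetnavpb".

yetnavpb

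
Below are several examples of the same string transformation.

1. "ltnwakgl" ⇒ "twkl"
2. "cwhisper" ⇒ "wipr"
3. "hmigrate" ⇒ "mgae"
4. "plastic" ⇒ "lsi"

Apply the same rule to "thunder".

hne

What's happening: keep every other character starting from the second (positions 2nd, 4th, 6th, ...).
For "thunder" the result is "hne".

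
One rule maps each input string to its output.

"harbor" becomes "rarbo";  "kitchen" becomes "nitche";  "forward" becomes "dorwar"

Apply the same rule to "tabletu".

uablet

What's happening: delete the first character, then move the last character to the front.
"tabletu" → "abletu" → "uablet".
(Check on "forward": → "orward" → "dorwar" ✓)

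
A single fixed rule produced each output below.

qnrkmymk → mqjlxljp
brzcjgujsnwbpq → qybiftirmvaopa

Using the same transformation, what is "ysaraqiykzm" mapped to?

Each output is the input with this applied: move the first character to the end, then shift every letter 1 place backward in the alphabet (wrapping around).
On "ysaraqiykzm": the first step gives "saraqiykzmy", and the second then gives "rzqzphxjylx".

rzqzphxjylx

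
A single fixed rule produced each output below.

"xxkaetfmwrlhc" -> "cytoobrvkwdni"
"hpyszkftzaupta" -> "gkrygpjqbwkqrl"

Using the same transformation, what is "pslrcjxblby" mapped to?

Each output is the input with this applied: shift every letter 9 places backward in the alphabet (wrapping around), then move the last 3 characters to the front (rotate right by 3).
On "pslrcjxblby" that produces "cspgjcitaos".

cspgjcitaos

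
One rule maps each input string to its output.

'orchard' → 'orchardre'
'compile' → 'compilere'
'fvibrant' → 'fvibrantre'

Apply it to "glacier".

glacierre

In each case the input is transformed by: append "re".
Applying that to "glacier" gives "glacierre".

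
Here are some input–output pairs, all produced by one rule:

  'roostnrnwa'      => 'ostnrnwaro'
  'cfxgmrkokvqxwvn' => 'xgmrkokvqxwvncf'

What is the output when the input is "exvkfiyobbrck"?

vkfiyobbrckex

In each case the input is transformed by: move the first 2 characters to the end (rotate left by 2).
On "exvkfiyobbrck" that produces "vkfiyobbrckex".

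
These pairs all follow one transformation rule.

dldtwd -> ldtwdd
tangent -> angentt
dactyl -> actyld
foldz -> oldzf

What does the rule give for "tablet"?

Looking at the pairs, the operation is to move the first character to the end.
For "tablet" the result is "ablett".

ablett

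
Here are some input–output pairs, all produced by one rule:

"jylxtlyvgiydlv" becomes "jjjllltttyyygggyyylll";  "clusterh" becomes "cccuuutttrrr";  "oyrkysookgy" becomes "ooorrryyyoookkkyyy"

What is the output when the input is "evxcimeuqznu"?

Rule — keep every other character starting from the first (positions 1st, 3rd, 5th, ...), then repeat every character 3 times.
Starting from "evxcimeuqznu": after the first operation, "exieqn"; after the second, "eeexxxiiieeeqqqnnn".
(Check on "clusterh": → "cutr" → "cccuuutttrrr" ✓)

eeexxxiiieeeqqqnnn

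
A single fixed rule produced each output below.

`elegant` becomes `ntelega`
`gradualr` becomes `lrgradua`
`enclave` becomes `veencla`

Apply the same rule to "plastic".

icplast

Looking at the pairs, the operation is to move the last 2 characters to the front (rotate right by 2).
So "plastic" becomes "icplast".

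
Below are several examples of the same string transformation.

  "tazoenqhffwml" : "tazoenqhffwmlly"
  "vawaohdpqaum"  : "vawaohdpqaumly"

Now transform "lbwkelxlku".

lbwkelxlkuly

The pattern: append "ly".
On "lbwkelxlku" that produces "lbwkelxlkuly".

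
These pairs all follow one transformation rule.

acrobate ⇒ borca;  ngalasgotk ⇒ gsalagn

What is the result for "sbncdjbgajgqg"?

Rule — reverse the string, then delete the first 3 characters.
Applying both steps to "sbncdjbgajgqg": "gqgjagbjdcnbs", then "jagbjdcnbs".

jagbjdcnbs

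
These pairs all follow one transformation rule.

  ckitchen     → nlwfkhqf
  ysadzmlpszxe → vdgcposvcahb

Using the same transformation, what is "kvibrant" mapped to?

In each case the input is transformed by: move the first character to the end, then shift every letter 3 places forward in the alphabet (wrapping around).
So "kvibrant" becomes "yleudqwn".
(Check on "ckitchen": → "kitchenc" → "nlwfkhqf" ✓)

yleudqwn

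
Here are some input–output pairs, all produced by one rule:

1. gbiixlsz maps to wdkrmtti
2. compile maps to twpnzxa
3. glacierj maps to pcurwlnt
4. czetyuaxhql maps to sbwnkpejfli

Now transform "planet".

The rule is to move the last 3 characters to the front (rotate right by 3), then shift every letter 11 places forward in the alphabet (wrapping around).
"planet" → "ypeawl".

ypeawl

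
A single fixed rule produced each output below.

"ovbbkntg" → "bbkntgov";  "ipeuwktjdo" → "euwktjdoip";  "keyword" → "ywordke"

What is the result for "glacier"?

aciergl

In each case the input is transformed by: move the first 2 characters to the end (rotate left by 2).
Doing the same to "glacier": "aciergl".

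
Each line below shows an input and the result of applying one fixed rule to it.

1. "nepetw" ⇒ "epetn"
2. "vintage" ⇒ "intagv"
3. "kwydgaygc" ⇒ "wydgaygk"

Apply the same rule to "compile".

ompilc

The pattern: swap the first and last characters, then delete the first character.
So "compile" becomes "ompilc".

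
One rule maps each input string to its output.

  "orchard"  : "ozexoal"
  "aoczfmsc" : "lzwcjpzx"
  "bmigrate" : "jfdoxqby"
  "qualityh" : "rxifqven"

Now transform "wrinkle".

ofkhibt

Rule — move the first character to the end, then shift every letter 3 places backward in the alphabet (wrapping around).
Working it through for "wrinkle": intermediate "rinklew", final "ofkhibt".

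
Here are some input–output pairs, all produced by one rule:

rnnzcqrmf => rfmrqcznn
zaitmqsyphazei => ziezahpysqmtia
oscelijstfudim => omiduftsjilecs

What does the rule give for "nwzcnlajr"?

Each output is the input with this applied: reverse the string, then move the last character to the front.
For "nwzcnlajr", step one produces "rjalnczwn"; step two turns that into "nrjalnczw".

nrjalnczw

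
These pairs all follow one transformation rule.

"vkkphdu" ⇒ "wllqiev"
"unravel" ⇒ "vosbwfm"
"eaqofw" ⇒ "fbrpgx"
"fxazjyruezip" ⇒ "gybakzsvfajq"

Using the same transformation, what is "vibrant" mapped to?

What's happening: shift every letter 1 place forward in the alphabet (wrapping around).
Doing the same to "vibrant": "wjcsbou".

wjcsbou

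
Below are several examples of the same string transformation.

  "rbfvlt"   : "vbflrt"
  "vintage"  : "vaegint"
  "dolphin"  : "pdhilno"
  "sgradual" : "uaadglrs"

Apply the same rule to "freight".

tefghir

Looking at the pairs, the operation is to sort the characters into alphabetical order, then move the last character to the front.
"freight" → "efghirt" → "tefghir".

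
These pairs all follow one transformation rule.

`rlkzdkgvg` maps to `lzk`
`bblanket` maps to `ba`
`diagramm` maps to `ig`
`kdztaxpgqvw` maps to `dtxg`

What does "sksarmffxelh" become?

kamf

The pattern: delete the last 3 characters, then keep every other character starting from the second (positions 2nd, 4th, 6th, ...).
Doing the same to "sksarmffxelh": "kamf".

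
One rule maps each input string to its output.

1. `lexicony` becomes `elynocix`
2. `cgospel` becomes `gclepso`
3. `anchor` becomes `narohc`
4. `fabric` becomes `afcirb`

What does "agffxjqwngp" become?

gapgnwqjxff

The transformation: move the first 2 characters to the end (rotate left by 2), then reverse the string.
On "agffxjqwngp": the first step gives "ffxjqwngpag", and the second then gives "gapgnwqjxff".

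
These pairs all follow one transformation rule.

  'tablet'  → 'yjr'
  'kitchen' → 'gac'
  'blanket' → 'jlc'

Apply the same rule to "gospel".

mnj

The pattern: keep every other character starting from the second (positions 2nd, 4th, 6th, ...), then shift every letter 2 places backward in the alphabet (wrapping around).
Working it through for "gospel": intermediate "opl", final "mnj".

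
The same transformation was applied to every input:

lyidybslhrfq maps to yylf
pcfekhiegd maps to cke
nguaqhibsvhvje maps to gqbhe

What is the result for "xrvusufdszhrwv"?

rsdhv

In each case the input is transformed by: keep one character in every 3, starting at position 2 (positions 2nd, 5th, 8th, ...).
On "xrvusufdszhrwv" that produces "rsdhv".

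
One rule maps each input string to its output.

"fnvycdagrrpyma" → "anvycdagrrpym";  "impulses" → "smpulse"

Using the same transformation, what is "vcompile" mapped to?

Each output is the input with this applied: delete the first character, then move the last character to the front.
So "vcompile" becomes "ecompil".

ecompil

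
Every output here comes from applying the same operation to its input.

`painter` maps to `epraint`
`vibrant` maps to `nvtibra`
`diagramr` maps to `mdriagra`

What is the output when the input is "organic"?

Rule — swap the first and last characters, then move the last 2 characters to the front (rotate right by 2).
Starting from "organic": after the first operation, "crganio"; after the second, "iocrgan".

iocrgan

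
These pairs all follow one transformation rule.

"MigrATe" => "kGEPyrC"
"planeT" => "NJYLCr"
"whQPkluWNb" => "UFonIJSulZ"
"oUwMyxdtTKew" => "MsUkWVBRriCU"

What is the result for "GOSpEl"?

emqNcJ

Each output is the input with this applied: shift every letter 2 places backward in the alphabet (wrapping around), then flip the case of every letter.
Starting from "GOSpEl": after the first operation, "EMQnCj"; after the second, "emqNcJ".
(Check on "planeT": → "njylcR" → "NJYLCr" ✓)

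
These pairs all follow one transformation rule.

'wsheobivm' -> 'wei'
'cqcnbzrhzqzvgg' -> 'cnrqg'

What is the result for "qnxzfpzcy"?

qzz

The pattern: keep one character in every 3, starting at position 1 (positions 1st, 4th, 7th, ...).
Applying that to "qnxzfpzcy" gives "qzz".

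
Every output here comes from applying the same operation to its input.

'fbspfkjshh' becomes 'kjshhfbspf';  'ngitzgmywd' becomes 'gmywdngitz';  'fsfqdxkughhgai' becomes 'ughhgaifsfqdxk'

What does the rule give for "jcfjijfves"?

jfvesjcfji

In each case the input is transformed by: swap the front and back halves of the string.
So "jcfjijfves" becomes "jfvesjcfji".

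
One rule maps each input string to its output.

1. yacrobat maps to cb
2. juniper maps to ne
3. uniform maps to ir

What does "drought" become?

oh

Each output is the input with this applied: keep one character in every 3, starting at position 3 (positions 3rd, 6th, 9th, ...).
Doing the same to "drought": "oh".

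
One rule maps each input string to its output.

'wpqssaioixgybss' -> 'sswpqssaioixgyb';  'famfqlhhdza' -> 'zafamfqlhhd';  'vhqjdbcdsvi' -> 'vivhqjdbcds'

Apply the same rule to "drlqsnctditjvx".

vxdrlqsnctditj

Rule — move the last 2 characters to the front (rotate right by 2).
On "drlqsnctditjvx" that produces "vxdrlqsnctditj".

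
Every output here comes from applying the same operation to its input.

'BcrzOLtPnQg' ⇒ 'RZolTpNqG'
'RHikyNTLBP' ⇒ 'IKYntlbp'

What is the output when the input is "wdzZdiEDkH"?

In each case the input is transformed by: flip the case of every letter, then delete the first 2 characters.
Doing the same to "wdzZdiEDkH": "ZzDIedKh".

ZzDIedKh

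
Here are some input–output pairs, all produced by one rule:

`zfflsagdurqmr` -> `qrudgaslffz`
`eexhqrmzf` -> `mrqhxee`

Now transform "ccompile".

ipmocc

Looking at the pairs, the operation is to delete the last 2 characters, then reverse the string.
On "ccompile": the first step gives "ccompi", and the second then gives "ipmocc".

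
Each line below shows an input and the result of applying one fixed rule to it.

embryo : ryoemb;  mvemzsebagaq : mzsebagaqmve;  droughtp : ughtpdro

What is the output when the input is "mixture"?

turemix

Looking at the pairs, the operation is to move the first 3 characters to the end (rotate left by 3).
So "mixture" becomes "turemix".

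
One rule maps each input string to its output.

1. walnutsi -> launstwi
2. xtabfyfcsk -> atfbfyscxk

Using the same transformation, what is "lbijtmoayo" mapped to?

In each case the input is transformed by: move the first character to the end, then swap each adjacent pair of characters (1↔2, 3↔4, ...).
For "lbijtmoayo", step one produces "bijtmoayol"; step two turns that into "ibtjomyalo".

ibtjomyalo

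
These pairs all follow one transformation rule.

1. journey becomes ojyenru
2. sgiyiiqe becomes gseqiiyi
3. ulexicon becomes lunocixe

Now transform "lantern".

What's happening: reverse the string, then move the last 2 characters to the front (rotate right by 2).
Working it through for "lantern": intermediate "nretnal", final "alnretn".
(Check on "ulexicon": → "nocixelu" → "lunocixe" ✓)

alnretn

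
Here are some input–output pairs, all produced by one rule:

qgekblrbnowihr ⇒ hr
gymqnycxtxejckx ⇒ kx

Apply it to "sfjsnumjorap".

ap

Each output is the input with this applied: keep only the last 2 characters.
Applying that to "sfjsnumjorap" gives "ap".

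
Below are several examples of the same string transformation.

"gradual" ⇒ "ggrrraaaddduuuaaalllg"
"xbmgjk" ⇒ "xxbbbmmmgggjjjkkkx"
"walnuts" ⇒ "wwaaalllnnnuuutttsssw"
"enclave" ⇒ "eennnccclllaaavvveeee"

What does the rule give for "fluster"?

ffllluuusssttteeerrrf

Looking at the pairs, the operation is to repeat every character 3 times, then move the first character to the end.
For "fluster", step one produces "fffllluuusssttteeerrr"; step two turns that into "ffllluuusssttteeerrrf".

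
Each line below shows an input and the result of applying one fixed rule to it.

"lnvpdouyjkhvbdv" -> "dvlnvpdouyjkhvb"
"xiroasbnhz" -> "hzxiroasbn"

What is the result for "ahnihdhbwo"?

The rule is to move the last 2 characters to the front (rotate right by 2).
Doing the same to "ahnihdhbwo": "woahnihdhb".

woahnihdhb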